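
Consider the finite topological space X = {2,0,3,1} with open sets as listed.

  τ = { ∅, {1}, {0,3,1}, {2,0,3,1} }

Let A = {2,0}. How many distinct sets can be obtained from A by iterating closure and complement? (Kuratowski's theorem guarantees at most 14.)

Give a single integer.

complement {3,1}; its interior {1}; cl(A) = X∖{1} = {2,0,3}
With k = closure, c = complement:
  1. A     = {2,0}
  2. kA    = {2,0,3}
  3. cA    = {3,1}
  4. ckA   = {1}
  5. kcA   = {2,0,3,1}
  6. ckcA  = ∅
k, c of each give nothing new

6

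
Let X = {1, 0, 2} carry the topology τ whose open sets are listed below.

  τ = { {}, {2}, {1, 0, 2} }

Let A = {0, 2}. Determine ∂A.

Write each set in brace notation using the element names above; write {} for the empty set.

open subsets of A: {}, {2}; so int(A) = {2}
closure: X∖int(X∖A) = X∖{} = {1, 0, 2}
∂A = {1, 0, 2} minus {2} = {1, 0}

{1, 0}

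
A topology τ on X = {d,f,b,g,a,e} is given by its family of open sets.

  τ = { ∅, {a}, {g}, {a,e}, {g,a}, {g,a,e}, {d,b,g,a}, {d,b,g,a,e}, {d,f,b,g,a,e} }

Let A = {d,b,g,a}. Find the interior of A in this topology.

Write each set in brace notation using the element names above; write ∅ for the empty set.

interior: largest open inside A is {d,b,g,a} (from ∅, {g}, {a}, {g,a}, {d,b,g,a})

{d,b,g,a}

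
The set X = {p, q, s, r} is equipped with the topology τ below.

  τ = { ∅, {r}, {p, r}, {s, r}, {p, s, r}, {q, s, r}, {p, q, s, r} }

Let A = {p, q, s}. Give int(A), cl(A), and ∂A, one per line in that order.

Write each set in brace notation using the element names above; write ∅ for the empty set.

int(A) = ∅
cl(A)  = {p, q, s}
∂A     = {p, q, s}

interior: largest open inside A is ∅ (from ∅)
cl via duality: int({r}) = {r}, so X∖{r} = {p, q, s}
cl∖int = {p, q, s}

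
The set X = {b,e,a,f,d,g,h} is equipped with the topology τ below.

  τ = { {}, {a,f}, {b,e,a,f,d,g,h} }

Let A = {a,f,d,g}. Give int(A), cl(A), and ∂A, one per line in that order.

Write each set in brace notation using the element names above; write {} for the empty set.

int(A) = {a,f}
cl(A)  = {b,e,a,f,d,g,h}
∂A     = {b,e,d,g,h}

open subsets of A: {}, {a,f}; so int(A) = {a,f}
closure: X∖int(X∖A) = X∖{} = {b,e,a,f,d,g,h}
∂A = {b,e,a,f,d,g,h} minus {a,f} = {b,e,d,g,h}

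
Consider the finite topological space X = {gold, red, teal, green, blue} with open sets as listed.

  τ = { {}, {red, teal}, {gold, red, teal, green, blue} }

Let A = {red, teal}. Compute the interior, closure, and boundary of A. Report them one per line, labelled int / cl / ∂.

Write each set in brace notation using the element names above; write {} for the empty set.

int(A) = {red, teal}
cl(A)  = {gold, red, teal, green, blue}
∂A     = {gold, green, blue}

U open, U⊆A: {}, {red, teal}. int(A) = ⋃ = {red, teal}
X∖A={gold, green, blue}, int(X∖A)={}, hence cl(A)={gold, red, teal, green, blue}
∂A: remove int from cl → {gold, green, blue}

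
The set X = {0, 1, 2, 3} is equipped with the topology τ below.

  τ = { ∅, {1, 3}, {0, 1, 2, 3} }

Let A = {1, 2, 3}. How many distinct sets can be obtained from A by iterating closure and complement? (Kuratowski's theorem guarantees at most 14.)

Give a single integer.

cl via duality: int({0}) = ∅, so X∖∅ = {0, 1, 2, 3}
Write k for closure, c for complement:
  1. A     = {1, 2, 3}
  2. kA    = {0, 1, 2, 3}
  3. cA    = {0}
  4. ckA   = ∅
  5. kcA   = {0, 2}
  6. ckcA  = {1, 3}
applying k or c yields no new set

6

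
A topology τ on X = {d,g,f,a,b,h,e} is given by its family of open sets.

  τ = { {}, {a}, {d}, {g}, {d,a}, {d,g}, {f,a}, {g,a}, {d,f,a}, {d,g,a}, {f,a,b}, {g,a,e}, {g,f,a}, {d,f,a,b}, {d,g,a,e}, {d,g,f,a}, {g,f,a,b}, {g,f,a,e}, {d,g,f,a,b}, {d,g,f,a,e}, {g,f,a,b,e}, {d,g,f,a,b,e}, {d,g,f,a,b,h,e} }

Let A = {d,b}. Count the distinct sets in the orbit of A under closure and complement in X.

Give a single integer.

X∖A={g,f,a,h,e}, int(X∖A)={g,f,a,e}, hence cl(A)={d,b,h}
Orbit (k=closure, c=complement):
  1. A     = {d,b}
  2. kA    = {d,b,h}
  3. cA    = {g,f,a,h,e}
  4. ckA   = {g,f,a,e}
  5. kcA   = {g,f,a,b,h,e}
  6. ckcA  = {d}
  7. kckcA = {d,h}
  8. ckckcA = {g,f,a,b,e}
(closed under both — stop)

8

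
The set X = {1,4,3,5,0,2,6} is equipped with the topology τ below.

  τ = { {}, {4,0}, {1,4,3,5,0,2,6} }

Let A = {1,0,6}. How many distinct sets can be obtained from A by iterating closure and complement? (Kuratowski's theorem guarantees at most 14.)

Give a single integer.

4

complement {4,3,5,2}; its interior {}; cl(A) = X∖{} = {1,4,3,5,0,2,6}
With k = closure, c = complement:
  1. A     = {1,0,6}
  2. kA    = {1,4,3,5,0,2,6}
  3. cA    = {4,3,5,2}
  4. ckA   = {}
k, c of each give nothing new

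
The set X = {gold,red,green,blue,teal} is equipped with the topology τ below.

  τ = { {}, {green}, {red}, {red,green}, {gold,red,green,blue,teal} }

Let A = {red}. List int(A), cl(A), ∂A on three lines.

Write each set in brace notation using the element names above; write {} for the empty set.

int(A) = {red}
cl(A)  = {gold,red,blue,teal}
∂A     = {gold,blue,teal}

open subsets of A: {}, {red}; so int(A) = {red}
closure: X∖int(X∖A) = X∖{green} = {gold,red,blue,teal}
∂A = {gold,red,blue,teal} minus {red} = {gold,blue,teal}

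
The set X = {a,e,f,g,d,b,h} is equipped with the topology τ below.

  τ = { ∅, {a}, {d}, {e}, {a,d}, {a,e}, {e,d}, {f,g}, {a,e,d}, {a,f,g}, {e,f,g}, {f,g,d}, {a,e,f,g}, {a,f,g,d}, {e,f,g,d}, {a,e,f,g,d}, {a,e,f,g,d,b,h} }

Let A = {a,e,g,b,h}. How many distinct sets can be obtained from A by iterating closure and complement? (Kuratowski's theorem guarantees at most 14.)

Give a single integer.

10

closure: X∖int(X∖A) = X∖{d} = {a,e,f,g,b,h}
Let k=closure and c=complement:
  1. A     = {a,e,g,b,h}
  2. kA    = {a,e,f,g,b,h}
  3. cA    = {f,d}
  4. ckA   = {d}
  5. kcA   = {f,g,d,b,h}
  6. kckA  = {d,b,h}
  7. ckcA  = {a,e}
  8. ckckA = {a,e,f,g}
  9. kckcA = {a,e,b,h}
  10. ckckcA = {f,g,d}
— saturated at 10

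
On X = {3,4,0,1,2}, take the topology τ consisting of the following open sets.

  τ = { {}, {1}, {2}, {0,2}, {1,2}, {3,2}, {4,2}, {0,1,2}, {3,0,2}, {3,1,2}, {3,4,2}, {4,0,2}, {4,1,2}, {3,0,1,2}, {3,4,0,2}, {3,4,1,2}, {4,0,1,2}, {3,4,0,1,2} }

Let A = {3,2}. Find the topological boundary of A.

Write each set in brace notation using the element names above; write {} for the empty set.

{4,0}

interior: largest open inside A is {3,2} (from {}, {2}, {3,2})
cl via duality: int({4,0,1}) = {1}, so X∖{1} = {3,4,0,2}
cl∖int = {4,0}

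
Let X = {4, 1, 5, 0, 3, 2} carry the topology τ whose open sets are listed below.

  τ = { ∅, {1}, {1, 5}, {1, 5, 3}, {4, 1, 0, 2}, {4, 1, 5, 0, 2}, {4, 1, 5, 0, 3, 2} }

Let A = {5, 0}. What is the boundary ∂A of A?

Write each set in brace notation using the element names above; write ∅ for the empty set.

open subsets of A: ∅; so int(A) = ∅
closure: X∖int(X∖A) = X∖{1} = {4, 5, 0, 3, 2}
∂A = {4, 5, 0, 3, 2} minus ∅ = {4, 5, 0, 3, 2}

{4, 5, 0, 3, 2}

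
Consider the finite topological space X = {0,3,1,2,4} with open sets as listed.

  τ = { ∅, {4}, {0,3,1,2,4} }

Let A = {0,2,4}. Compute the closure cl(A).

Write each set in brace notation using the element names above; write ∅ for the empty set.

{0,3,1,2,4}

closure: X∖int(X∖A) = X∖∅ = {0,3,1,2,4}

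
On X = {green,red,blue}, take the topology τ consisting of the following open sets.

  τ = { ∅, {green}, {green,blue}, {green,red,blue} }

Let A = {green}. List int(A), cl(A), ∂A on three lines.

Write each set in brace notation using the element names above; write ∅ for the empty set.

int(A) = {green}
cl(A)  = {green,red,blue}
∂A     = {red,blue}

opens ⊆ A: ∅, {green}; union → int = {green}
complement {red,blue}; its interior ∅; cl(A) = X∖∅ = {green,red,blue}
boundary = {green,red,blue} ∖ {green} = {red,blue}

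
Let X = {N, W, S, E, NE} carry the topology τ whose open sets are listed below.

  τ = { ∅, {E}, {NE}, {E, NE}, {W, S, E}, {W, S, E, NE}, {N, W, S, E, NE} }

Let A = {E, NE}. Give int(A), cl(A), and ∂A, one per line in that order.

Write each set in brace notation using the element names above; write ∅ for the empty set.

int(A) = {E, NE}
cl(A)  = {N, W, S, E, NE}
∂A     = {N, W, S}

open subsets of A: ∅, {E}, {NE}, {E, NE}; so int(A) = {E, NE}
closure: X∖int(X∖A) = X∖∅ = {N, W, S, E, NE}
∂A = {N, W, S, E, NE} minus {E, NE} = {N, W, S}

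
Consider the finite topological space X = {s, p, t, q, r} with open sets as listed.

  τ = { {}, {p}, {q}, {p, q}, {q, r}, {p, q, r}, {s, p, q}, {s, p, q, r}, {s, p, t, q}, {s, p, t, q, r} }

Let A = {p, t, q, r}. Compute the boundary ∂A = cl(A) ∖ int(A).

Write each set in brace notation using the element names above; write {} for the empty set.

open subsets of A: {}, {q}, {p}, {q, r}, {p, q}, {p, q, r}; so int(A) = {p, q, r}
closure: X∖int(X∖A) = X∖{} = {s, p, t, q, r}
∂A = {s, p, t, q, r} minus {p, q, r} = {s, t}

{s, t}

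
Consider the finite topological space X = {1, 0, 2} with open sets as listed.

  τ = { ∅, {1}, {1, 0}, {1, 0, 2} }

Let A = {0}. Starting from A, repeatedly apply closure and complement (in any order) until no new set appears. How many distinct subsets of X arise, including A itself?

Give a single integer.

complement {1, 2}; its interior {1}; cl(A) = X∖{1} = {0, 2}
With k = closure, c = complement:
  1. A     = {0}
  2. kA    = {0, 2}
  3. cA    = {1, 2}
  4. ckA   = {1}
  5. kcA   = {1, 0, 2}
  6. ckcA  = ∅
k, c of each give nothing new

6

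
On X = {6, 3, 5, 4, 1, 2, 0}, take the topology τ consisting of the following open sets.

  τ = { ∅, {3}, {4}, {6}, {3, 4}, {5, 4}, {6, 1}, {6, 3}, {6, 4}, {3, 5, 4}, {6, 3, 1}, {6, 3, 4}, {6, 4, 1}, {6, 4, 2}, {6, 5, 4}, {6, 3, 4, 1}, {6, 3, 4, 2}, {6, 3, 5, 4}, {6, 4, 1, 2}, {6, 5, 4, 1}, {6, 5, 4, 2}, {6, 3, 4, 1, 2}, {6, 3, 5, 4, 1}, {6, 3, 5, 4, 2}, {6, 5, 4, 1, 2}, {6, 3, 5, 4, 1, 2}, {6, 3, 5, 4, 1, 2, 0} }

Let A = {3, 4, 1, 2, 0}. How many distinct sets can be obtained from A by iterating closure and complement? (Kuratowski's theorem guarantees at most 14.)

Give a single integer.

10

closure: X∖int(X∖A) = X∖{6} = {3, 5, 4, 1, 2, 0}
Let k=closure and c=complement:
  1. A     = {3, 4, 1, 2, 0}
  2. kA    = {3, 5, 4, 1, 2, 0}
  3. cA    = {6, 5}
  4. ckA   = {6}
  5. kcA   = {6, 5, 1, 2, 0}
  6. kckA  = {6, 1, 2, 0}
  7. ckcA  = {3, 4}
  8. ckckA = {3, 5, 4}
  9. kckcA = {3, 5, 4, 2, 0}
  10. ckckcA = {6, 1}
— saturated at 10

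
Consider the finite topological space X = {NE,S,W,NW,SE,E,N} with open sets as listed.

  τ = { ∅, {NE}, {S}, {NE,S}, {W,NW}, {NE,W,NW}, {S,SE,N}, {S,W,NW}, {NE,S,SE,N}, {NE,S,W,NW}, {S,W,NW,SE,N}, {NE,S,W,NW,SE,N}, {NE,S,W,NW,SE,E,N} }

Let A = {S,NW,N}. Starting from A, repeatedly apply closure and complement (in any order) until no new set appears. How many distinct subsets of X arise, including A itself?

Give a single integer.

X∖A={NE,W,SE,E}, int(X∖A)={NE}, hence cl(A)={S,W,NW,SE,E,N}
Orbit (k=closure, c=complement):
  1. A     = {S,NW,N}
  2. kA    = {S,W,NW,SE,E,N}
  3. cA    = {NE,W,SE,E}
  4. ckA   = {NE}
  5. kcA   = {NE,W,NW,SE,E,N}
  6. kckA  = {NE,E}
  7. ckcA  = {S}
  8. ckckA = {S,W,NW,SE,N}
  9. kckcA = {S,SE,E,N}
  10. ckckcA = {NE,W,NW}
  11. kckckcA = {NE,W,NW,E}
  12. ckckckcA = {S,SE,N}
(closed under both — stop)

12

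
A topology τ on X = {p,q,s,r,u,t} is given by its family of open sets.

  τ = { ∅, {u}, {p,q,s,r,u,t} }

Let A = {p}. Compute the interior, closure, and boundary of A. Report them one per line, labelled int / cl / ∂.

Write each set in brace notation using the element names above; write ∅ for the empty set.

int(A) = ∅
cl(A)  = {p,q,s,r,t}
∂A     = {p,q,s,r,t}

opens ⊆ A: ∅; union → int = ∅
complement {q,s,r,u,t}; its interior {u}; cl(A) = X∖{u} = {p,q,s,r,t}
boundary = {p,q,s,r,t} ∖ ∅ = {p,q,s,r,t}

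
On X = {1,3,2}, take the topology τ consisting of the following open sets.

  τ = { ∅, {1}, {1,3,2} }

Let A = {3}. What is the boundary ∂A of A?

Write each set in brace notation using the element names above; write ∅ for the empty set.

{3,2}

opens ⊆ A: ∅; union → int = ∅
complement {1,2}; its interior {1}; cl(A) = X∖{1} = {3,2}
boundary = {3,2} ∖ ∅ = {3,2}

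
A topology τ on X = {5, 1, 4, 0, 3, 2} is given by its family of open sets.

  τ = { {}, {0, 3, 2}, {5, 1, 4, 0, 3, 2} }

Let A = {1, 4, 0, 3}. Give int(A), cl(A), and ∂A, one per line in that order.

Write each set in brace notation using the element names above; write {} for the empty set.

opens ⊆ A: {}; union → int = {}
complement {5, 2}; its interior {}; cl(A) = X∖{} = {5, 1, 4, 0, 3, 2}
boundary = {5, 1, 4, 0, 3, 2} ∖ {} = {5, 1, 4, 0, 3, 2}

int(A) = {}
cl(A)  = {5, 1, 4, 0, 3, 2}
∂A     = {5, 1, 4, 0, 3, 2}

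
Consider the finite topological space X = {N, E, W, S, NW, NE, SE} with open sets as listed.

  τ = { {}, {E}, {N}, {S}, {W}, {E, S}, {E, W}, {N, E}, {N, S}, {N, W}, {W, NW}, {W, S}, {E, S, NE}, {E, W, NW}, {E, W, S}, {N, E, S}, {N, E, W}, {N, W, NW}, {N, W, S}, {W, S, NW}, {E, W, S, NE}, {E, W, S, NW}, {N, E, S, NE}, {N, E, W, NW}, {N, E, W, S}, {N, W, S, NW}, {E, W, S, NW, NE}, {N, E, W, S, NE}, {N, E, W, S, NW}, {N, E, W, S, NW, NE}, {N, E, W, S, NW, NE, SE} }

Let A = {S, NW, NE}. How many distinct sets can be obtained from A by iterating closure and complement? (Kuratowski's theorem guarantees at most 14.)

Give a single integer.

8

cl via duality: int({N, E, W, SE}) = {N, E, W}, so X∖{N, E, W} = {S, NW, NE, SE}
Write k for closure, c for complement:
  1. A     = {S, NW, NE}
  2. kA    = {S, NW, NE, SE}
  3. cA    = {N, E, W, SE}
  4. ckA   = {N, E, W}
  5. kcA   = {N, E, W, NW, NE, SE}
  6. ckcA  = {S}
  7. kckcA = {S, NE, SE}
  8. ckckcA = {N, E, W, NW}
applying k or c yields no new set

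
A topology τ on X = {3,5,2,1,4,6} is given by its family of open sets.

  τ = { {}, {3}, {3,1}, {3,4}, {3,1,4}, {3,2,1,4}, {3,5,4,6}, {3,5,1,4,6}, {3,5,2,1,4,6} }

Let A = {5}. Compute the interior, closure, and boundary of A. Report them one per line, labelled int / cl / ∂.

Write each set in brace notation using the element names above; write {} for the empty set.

int(A) = {}
cl(A)  = {5,6}
∂A     = {5,6}

opens ⊆ A: {}; union → int = {}
complement {3,2,1,4,6}; its interior {3,2,1,4}; cl(A) = X∖{3,2,1,4} = {5,6}
boundary = {5,6} ∖ {} = {5,6}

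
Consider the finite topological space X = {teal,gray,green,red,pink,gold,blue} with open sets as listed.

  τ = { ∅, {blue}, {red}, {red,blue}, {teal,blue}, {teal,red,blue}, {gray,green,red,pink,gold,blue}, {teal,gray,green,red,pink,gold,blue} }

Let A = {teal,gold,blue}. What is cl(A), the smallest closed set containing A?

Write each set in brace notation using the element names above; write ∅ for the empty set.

{teal,gray,green,pink,gold,blue}

cl via duality: int({gray,green,red,pink}) = {red}, so X∖{red} = {teal,gray,green,pink,gold,blue}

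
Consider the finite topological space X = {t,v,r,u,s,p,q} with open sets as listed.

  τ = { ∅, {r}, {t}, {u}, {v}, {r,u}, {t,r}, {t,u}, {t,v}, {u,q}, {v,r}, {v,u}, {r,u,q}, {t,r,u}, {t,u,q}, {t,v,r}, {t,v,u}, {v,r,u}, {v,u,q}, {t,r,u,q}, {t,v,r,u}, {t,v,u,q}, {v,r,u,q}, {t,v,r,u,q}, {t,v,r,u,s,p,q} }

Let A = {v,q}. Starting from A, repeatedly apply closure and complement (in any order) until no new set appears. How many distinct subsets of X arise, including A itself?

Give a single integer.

X∖A={t,r,u,s,p}, int(X∖A)={t,r,u}, hence cl(A)={v,s,p,q}
Orbit (k=closure, c=complement):
  1. A     = {v,q}
  2. kA    = {v,s,p,q}
  3. cA    = {t,r,u,s,p}
  4. ckA   = {t,r,u}
  5. kcA   = {t,r,u,s,p,q}
  6. ckcA  = {v}
  7. kckcA = {v,s,p}
  8. ckckcA = {t,r,u,q}
(closed under both — stop)

8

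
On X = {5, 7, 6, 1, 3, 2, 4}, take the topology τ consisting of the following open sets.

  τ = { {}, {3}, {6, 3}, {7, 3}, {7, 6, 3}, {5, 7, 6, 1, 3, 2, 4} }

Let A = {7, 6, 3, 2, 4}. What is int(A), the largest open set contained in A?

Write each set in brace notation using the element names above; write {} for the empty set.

{7, 6, 3}

interior: largest open inside A is {7, 6, 3} (from {}, {3}, {6, 3}, {7, 3}, {7, 6, 3})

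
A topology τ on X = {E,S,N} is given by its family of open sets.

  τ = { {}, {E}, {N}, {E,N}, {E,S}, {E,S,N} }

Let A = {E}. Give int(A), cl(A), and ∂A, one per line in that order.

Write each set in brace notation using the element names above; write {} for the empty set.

int(A) = {E}
cl(A)  = {E,S}
∂A     = {S}

interior: largest open inside A is {E} (from {}, {E})
cl via duality: int({S,N}) = {N}, so X∖{N} = {E,S}
cl∖int = {S}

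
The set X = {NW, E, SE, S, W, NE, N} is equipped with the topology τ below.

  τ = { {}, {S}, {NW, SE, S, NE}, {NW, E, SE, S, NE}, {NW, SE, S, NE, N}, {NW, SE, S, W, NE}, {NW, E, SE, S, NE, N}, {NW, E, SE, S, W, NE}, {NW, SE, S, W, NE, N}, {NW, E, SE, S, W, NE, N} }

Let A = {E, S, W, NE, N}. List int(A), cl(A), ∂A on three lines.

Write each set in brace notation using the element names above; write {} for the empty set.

int(A) = {S}
cl(A)  = {NW, E, SE, S, W, NE, N}
∂A     = {NW, E, SE, W, NE, N}

U open, U⊆A: {}, {S}. int(A) = ⋃ = {S}
X∖A={NW, SE}, int(X∖A)={}, hence cl(A)={NW, E, SE, S, W, NE, N}
∂A: remove int from cl → {NW, E, SE, W, NE, N}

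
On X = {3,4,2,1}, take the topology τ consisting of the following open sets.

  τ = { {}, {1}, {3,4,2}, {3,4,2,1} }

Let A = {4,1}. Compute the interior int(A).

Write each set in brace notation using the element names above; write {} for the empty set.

interior: largest open inside A is {1} (from {}, {1})

{1}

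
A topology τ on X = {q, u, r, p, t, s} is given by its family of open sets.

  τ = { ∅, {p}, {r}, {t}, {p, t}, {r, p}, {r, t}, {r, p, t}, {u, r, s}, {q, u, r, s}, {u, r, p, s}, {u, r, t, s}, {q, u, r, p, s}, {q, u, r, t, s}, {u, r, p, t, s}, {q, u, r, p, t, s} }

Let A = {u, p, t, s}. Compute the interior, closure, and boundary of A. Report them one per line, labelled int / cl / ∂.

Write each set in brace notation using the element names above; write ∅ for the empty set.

int(A) = {p, t}
cl(A)  = {q, u, p, t, s}
∂A     = {q, u, s}

U open, U⊆A: ∅, {t}, {p}, {p, t}. int(A) = ⋃ = {p, t}
X∖A={q, r}, int(X∖A)={r}, hence cl(A)={q, u, p, t, s}
∂A: remove int from cl → {q, u, s}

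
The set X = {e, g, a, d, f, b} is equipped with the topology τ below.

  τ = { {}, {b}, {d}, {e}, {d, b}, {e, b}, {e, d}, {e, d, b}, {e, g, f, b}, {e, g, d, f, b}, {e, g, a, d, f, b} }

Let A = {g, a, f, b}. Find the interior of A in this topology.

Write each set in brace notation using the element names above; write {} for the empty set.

{b}

U open, U⊆A: {}, {b}. int(A) = ⋃ = {b}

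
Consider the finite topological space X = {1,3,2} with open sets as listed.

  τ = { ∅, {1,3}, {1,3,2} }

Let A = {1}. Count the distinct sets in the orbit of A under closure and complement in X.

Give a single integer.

4

X∖A={3,2}, int(X∖A)=∅, hence cl(A)={1,3,2}
Orbit (k=closure, c=complement):
  1. A     = {1}
  2. kA    = {1,3,2}
  3. cA    = {3,2}
  4. ckA   = ∅
(closed under both — stop)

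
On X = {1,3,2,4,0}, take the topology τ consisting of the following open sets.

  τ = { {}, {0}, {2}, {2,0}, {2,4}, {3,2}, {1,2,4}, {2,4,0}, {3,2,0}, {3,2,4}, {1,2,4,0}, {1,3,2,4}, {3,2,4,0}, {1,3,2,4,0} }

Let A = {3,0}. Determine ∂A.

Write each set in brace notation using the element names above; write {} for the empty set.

open subsets of A: {}, {0}; so int(A) = {0}
closure: X∖int(X∖A) = X∖{1,2,4} = {3,0}
∂A = {3,0} minus {0} = {3}

{3}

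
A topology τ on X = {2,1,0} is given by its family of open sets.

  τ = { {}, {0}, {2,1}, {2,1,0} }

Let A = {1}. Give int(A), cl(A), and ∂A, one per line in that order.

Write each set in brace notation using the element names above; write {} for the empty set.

int(A) = {}
cl(A)  = {2,1}
∂A     = {2,1}

opens ⊆ A: {}; union → int = {}
complement {2,0}; its interior {0}; cl(A) = X∖{0} = {2,1}
boundary = {2,1} ∖ {} = {2,1}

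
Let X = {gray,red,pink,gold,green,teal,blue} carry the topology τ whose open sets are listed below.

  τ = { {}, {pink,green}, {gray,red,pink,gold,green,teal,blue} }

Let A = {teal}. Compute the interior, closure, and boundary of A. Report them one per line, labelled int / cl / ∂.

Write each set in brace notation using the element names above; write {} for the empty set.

int(A) = {}
cl(A)  = {gray,red,gold,teal,blue}
∂A     = {gray,red,gold,teal,blue}

opens ⊆ A: {}; union → int = {}
complement {gray,red,pink,gold,green,blue}; its interior {pink,green}; cl(A) = X∖{pink,green} = {gray,red,gold,teal,blue}
boundary = {gray,red,gold,teal,blue} ∖ {} = {gray,red,gold,teal,blue}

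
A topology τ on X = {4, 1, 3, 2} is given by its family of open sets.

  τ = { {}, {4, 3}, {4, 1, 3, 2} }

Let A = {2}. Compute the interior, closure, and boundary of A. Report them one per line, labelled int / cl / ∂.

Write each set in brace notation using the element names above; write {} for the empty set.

interior: largest open inside A is {} (from {})
cl via duality: int({4, 1, 3}) = {4, 3}, so X∖{4, 3} = {1, 2}
cl∖int = {1, 2}

int(A) = {}
cl(A)  = {1, 2}
∂A     = {1, 2}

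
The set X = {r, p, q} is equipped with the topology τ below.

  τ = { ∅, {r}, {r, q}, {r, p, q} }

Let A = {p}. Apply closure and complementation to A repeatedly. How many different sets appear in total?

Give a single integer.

4

X∖A={r, q}, int(X∖A)={r, q}, hence cl(A)={p}
Orbit (k=closure, c=complement):
  1. A     = {p}
  2. cA    = {r, q}
  3. kcA   = {r, p, q}
  4. ckcA  = ∅
(closed under both — stop)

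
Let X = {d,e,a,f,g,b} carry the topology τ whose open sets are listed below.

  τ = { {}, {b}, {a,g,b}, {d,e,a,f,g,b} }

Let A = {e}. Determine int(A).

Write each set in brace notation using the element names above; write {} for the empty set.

{}

interior: largest open inside A is {} (from {})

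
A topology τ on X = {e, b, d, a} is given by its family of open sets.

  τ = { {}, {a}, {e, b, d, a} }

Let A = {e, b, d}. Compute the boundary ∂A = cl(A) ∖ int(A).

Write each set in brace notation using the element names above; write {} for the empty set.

U open, U⊆A: {}. int(A) = ⋃ = {}
X∖A={a}, int(X∖A)={a}, hence cl(A)={e, b, d}
∂A: remove int from cl → {e, b, d}

{e, b, d}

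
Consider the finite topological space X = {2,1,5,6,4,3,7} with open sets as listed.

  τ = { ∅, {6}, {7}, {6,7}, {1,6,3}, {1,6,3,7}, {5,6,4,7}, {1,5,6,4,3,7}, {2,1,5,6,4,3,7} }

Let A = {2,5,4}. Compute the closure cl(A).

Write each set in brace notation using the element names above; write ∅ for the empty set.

cl via duality: int({1,6,3,7}) = {1,6,3,7}, so X∖{1,6,3,7} = {2,5,4}

{2,5,4}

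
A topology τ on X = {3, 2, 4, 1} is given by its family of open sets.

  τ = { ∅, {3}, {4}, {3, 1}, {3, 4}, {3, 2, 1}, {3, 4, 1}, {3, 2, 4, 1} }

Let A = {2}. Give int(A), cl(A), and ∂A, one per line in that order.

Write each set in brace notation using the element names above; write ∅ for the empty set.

int(A) = ∅
cl(A)  = {2}
∂A     = {2}

open subsets of A: ∅; so int(A) = ∅
closure: X∖int(X∖A) = X∖{3, 4, 1} = {2}
∂A = {2} minus ∅ = {2}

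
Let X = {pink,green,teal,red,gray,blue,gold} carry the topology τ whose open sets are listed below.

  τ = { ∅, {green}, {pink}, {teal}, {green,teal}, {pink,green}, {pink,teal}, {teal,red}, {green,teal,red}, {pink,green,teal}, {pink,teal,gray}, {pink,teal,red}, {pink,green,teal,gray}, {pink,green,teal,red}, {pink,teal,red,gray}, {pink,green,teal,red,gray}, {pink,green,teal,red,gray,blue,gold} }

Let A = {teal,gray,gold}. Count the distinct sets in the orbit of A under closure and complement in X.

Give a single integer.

X∖A={pink,green,red,blue}, int(X∖A)={pink,green}, hence cl(A)={teal,red,gray,blue,gold}
Orbit (k=closure, c=complement):
  1. A     = {teal,gray,gold}
  2. kA    = {teal,red,gray,blue,gold}
  3. cA    = {pink,green,red,blue}
  4. ckA   = {pink,green}
  5. kcA   = {pink,green,red,gray,blue,gold}
  6. kckA  = {pink,green,gray,blue,gold}
  7. ckcA  = {teal}
  8. ckckA = {teal,red}
(closed under both — stop)

8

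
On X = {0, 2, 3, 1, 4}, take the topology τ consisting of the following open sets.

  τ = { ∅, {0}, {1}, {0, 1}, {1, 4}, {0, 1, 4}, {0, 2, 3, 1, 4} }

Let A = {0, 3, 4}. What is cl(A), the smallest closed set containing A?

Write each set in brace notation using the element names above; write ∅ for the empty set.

X∖A={2, 1}, int(X∖A)={1}, hence cl(A)={0, 2, 3, 4}

{0, 2, 3, 4}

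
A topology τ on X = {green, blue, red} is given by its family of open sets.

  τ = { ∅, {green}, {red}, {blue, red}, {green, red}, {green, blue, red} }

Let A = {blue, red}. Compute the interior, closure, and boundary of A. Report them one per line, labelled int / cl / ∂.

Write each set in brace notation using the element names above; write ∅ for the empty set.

int(A) = {blue, red}
cl(A)  = {blue, red}
∂A     = ∅

U open, U⊆A: ∅, {red}, {blue, red}. int(A) = ⋃ = {blue, red}
X∖A={green}, int(X∖A)={green}, hence cl(A)={blue, red}
∂A: remove int from cl → ∅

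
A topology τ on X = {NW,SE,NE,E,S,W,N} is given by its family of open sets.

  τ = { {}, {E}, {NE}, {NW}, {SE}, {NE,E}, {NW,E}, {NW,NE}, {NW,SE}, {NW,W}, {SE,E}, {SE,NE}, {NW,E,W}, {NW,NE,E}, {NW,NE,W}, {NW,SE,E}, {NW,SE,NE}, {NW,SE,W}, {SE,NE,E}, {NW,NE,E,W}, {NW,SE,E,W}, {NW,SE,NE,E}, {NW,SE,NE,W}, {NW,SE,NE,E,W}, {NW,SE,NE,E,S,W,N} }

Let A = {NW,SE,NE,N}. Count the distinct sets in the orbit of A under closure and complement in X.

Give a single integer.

8

complement {E,S,W}; its interior {E}; cl(A) = X∖{E} = {NW,SE,NE,S,W,N}
With k = closure, c = complement:
  1. A     = {NW,SE,NE,N}
  2. kA    = {NW,SE,NE,S,W,N}
  3. cA    = {E,S,W}
  4. ckA   = {E}
  5. kcA   = {E,S,W,N}
  6. kckA  = {E,S,N}
  7. ckcA  = {NW,SE,NE}
  8. ckckA = {NW,SE,NE,W}
k, c of each give nothing new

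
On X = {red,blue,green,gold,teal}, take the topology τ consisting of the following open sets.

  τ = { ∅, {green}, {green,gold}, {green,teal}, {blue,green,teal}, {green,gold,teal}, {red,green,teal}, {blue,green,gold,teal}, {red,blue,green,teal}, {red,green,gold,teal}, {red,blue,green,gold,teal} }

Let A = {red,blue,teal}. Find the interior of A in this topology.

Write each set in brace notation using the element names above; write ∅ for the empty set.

∅

opens ⊆ A: ∅; union → int = ∅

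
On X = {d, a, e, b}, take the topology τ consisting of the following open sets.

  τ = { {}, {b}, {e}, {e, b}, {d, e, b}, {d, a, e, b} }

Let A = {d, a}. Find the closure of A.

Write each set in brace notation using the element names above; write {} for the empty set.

{d, a}

closure: X∖int(X∖A) = X∖{e, b} = {d, a}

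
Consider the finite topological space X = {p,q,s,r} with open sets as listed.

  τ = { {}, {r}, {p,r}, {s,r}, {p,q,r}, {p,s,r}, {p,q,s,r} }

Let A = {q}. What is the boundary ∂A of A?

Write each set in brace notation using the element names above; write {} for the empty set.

{q}

interior: largest open inside A is {} (from {})
cl via duality: int({p,s,r}) = {p,s,r}, so X∖{p,s,r} = {q}
cl∖int = {q}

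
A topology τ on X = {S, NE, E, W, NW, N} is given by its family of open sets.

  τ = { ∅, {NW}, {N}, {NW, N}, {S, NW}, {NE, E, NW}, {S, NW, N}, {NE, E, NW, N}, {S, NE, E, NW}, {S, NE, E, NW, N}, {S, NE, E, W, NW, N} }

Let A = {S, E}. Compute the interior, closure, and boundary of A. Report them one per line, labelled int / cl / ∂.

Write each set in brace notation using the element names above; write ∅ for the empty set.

int(A) = ∅
cl(A)  = {S, NE, E, W}
∂A     = {S, NE, E, W}

U open, U⊆A: ∅. int(A) = ⋃ = ∅
X∖A={NE, W, NW, N}, int(X∖A)={NW, N}, hence cl(A)={S, NE, E, W}
∂A: remove int from cl → {S, NE, E, W}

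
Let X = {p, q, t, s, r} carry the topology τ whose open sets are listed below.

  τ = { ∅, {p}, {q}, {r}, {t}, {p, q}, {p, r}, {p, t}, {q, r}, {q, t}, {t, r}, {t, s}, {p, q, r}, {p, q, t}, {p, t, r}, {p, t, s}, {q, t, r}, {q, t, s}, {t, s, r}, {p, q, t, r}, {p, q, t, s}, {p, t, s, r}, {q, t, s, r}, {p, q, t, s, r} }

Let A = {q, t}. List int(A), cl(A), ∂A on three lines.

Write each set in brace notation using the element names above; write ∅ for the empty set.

int(A) = {q, t}
cl(A)  = {q, t, s}
∂A     = {s}

open subsets of A: ∅, {t}, {q}, {q, t}; so int(A) = {q, t}
closure: X∖int(X∖A) = X∖{p, r} = {q, t, s}
∂A = {q, t, s} minus {q, t} = {s}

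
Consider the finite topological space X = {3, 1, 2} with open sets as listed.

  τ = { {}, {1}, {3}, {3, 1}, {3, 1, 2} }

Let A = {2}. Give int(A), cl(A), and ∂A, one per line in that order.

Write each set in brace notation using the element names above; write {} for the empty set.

int(A) = {}
cl(A)  = {2}
∂A     = {2}

U open, U⊆A: {}. int(A) = ⋃ = {}
X∖A={3, 1}, int(X∖A)={3, 1}, hence cl(A)={2}
∂A: remove int from cl → {2}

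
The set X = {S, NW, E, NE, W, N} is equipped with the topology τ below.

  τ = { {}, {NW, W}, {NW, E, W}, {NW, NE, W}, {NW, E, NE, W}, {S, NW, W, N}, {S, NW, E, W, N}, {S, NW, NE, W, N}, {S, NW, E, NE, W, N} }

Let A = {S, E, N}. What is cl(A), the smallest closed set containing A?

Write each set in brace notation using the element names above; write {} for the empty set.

{S, E, N}

cl via duality: int({NW, NE, W}) = {NW, NE, W}, so X∖{NW, NE, W} = {S, E, N}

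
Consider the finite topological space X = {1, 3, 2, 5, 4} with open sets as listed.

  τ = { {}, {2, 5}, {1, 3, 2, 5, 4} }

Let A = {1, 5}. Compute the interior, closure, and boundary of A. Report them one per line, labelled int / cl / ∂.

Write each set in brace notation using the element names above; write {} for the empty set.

int(A) = {}
cl(A)  = {1, 3, 2, 5, 4}
∂A     = {1, 3, 2, 5, 4}

open subsets of A: {}; so int(A) = {}
closure: X∖int(X∖A) = X∖{} = {1, 3, 2, 5, 4}
∂A = {1, 3, 2, 5, 4} minus {} = {1, 3, 2, 5, 4}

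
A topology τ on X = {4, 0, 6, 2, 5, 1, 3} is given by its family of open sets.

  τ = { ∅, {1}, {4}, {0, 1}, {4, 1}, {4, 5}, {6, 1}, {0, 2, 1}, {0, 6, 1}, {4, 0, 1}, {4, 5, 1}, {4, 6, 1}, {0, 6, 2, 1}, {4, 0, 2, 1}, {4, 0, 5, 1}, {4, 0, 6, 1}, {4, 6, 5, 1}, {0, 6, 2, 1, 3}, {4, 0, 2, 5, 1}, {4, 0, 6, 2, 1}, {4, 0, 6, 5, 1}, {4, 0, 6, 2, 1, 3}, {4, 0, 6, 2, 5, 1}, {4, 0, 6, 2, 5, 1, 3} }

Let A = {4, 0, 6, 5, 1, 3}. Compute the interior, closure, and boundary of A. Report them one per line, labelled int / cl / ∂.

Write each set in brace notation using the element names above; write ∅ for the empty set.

opens ⊆ A: ∅, {1}, {4}, {6, 1}, {0, 1}, {4, 1}, {4, 5}, {4, 0, 1}, {4, 5, 1}, {4, 6, 1}, {0, 6, 1}, {4, 0, 5, 1}, {4, 6, 5, 1}, {4, 0, 6, 1}, {4, 0, 6, 5, 1}; union → int = {4, 0, 6, 5, 1}
complement {2}; its interior ∅; cl(A) = X∖∅ = {4, 0, 6, 2, 5, 1, 3}
boundary = {4, 0, 6, 2, 5, 1, 3} ∖ {4, 0, 6, 5, 1} = {2, 3}

int(A) = {4, 0, 6, 5, 1}
cl(A)  = {4, 0, 6, 2, 5, 1, 3}
∂A     = {2, 3}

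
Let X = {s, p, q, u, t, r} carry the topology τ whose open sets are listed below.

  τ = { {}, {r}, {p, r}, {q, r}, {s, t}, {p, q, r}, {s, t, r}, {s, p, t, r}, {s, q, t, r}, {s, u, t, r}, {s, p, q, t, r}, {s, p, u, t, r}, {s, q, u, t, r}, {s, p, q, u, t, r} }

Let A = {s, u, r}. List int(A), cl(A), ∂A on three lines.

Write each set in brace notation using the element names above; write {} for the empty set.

int(A) = {r}
cl(A)  = {s, p, q, u, t, r}
∂A     = {s, p, q, u, t}

open subsets of A: {}, {r}; so int(A) = {r}
closure: X∖int(X∖A) = X∖{} = {s, p, q, u, t, r}
∂A = {s, p, q, u, t, r} minus {r} = {s, p, q, u, t}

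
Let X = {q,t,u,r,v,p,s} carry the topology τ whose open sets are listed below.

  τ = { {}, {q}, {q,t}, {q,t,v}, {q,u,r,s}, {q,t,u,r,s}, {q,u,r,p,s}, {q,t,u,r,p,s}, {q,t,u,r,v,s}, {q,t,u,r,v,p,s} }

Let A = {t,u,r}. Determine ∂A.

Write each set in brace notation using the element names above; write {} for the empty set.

{t,u,r,v,p,s}

U open, U⊆A: {}. int(A) = ⋃ = {}
X∖A={q,v,p,s}, int(X∖A)={q}, hence cl(A)={t,u,r,v,p,s}
∂A: remove int from cl → {t,u,r,v,p,s}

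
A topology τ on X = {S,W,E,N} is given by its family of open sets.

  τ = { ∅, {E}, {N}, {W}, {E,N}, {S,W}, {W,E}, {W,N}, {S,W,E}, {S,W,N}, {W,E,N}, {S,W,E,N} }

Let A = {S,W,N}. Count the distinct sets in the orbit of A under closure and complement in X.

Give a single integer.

X∖A={E}, int(X∖A)={E}, hence cl(A)={S,W,N}
Orbit (k=closure, c=complement):
  1. A     = {S,W,N}
  2. cA    = {E}
(closed under both — stop)

2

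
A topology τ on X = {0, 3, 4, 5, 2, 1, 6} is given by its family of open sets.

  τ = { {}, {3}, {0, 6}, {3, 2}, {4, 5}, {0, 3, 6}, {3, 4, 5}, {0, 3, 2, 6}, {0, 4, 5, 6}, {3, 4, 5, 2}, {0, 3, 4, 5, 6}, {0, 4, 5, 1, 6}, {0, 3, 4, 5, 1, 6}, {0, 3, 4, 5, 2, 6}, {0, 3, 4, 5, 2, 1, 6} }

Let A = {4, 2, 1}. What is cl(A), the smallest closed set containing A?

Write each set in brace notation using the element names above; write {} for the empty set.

X∖A={0, 3, 5, 6}, int(X∖A)={0, 3, 6}, hence cl(A)={4, 5, 2, 1}

{4, 5, 2, 1}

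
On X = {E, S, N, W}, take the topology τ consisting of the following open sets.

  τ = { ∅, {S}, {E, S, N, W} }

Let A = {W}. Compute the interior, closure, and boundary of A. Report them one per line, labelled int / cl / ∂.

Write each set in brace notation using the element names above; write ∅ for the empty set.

int(A) = ∅
cl(A)  = {E, N, W}
∂A     = {E, N, W}

U open, U⊆A: ∅. int(A) = ⋃ = ∅
X∖A={E, S, N}, int(X∖A)={S}, hence cl(A)={E, N, W}
∂A: remove int from cl → {E, N, W}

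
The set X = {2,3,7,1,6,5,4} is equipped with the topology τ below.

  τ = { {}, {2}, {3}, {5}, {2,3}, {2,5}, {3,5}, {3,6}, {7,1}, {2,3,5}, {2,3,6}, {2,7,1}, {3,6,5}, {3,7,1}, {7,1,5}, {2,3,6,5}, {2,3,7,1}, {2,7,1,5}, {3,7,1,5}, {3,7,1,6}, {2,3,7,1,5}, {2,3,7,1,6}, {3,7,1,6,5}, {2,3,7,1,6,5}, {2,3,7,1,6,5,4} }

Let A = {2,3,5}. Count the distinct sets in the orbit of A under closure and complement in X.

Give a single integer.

X∖A={7,1,6,4}, int(X∖A)={7,1}, hence cl(A)={2,3,6,5,4}
Orbit (k=closure, c=complement):
  1. A     = {2,3,5}
  2. kA    = {2,3,6,5,4}
  3. cA    = {7,1,6,4}
  4. ckA   = {7,1}
  5. kckA  = {7,1,4}
  6. ckckA = {2,3,6,5}
(closed under both — stop)

6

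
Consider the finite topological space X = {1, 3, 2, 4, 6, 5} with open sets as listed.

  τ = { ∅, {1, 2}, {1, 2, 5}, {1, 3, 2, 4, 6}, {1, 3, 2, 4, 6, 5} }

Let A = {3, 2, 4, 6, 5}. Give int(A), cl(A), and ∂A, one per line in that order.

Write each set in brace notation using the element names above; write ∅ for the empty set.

open subsets of A: ∅; so int(A) = ∅
closure: X∖int(X∖A) = X∖∅ = {1, 3, 2, 4, 6, 5}
∂A = {1, 3, 2, 4, 6, 5} minus ∅ = {1, 3, 2, 4, 6, 5}

int(A) = ∅
cl(A)  = {1, 3, 2, 4, 6, 5}
∂A     = {1, 3, 2, 4, 6, 5}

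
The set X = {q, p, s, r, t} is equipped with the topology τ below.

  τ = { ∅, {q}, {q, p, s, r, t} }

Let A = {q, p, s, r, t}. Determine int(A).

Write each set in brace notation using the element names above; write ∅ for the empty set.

interior: largest open inside A is {q, p, s, r, t} (from ∅, {q}, {q, p, s, r, t})

{q, p, s, r, t}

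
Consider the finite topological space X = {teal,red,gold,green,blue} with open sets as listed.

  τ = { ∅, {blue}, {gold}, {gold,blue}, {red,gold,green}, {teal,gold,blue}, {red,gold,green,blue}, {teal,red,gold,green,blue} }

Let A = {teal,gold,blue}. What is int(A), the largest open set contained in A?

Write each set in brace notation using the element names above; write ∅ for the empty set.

{teal,gold,blue}

U open, U⊆A: ∅, {gold}, {blue}, {gold,blue}, {teal,gold,blue}. int(A) = ⋃ = {teal,gold,blue}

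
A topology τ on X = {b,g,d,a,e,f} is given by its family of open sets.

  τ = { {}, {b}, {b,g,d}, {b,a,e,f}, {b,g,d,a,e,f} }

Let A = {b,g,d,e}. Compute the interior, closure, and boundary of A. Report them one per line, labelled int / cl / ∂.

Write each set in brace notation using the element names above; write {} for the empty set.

int(A) = {b,g,d}
cl(A)  = {b,g,d,a,e,f}
∂A     = {a,e,f}

open subsets of A: {}, {b}, {b,g,d}; so int(A) = {b,g,d}
closure: X∖int(X∖A) = X∖{} = {b,g,d,a,e,f}
∂A = {b,g,d,a,e,f} minus {b,g,d} = {a,e,f}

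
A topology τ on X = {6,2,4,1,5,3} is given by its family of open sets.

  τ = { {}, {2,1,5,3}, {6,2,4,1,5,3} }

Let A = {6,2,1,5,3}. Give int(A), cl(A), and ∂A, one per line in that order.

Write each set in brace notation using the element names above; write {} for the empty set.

int(A) = {2,1,5,3}
cl(A)  = {6,2,4,1,5,3}
∂A     = {6,4}

U open, U⊆A: {}, {2,1,5,3}. int(A) = ⋃ = {2,1,5,3}
X∖A={4}, int(X∖A)={}, hence cl(A)={6,2,4,1,5,3}
∂A: remove int from cl → {6,4}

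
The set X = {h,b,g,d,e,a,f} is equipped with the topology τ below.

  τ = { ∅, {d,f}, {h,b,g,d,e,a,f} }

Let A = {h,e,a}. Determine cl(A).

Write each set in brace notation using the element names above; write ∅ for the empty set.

{h,b,g,e,a}

cl via duality: int({b,g,d,f}) = {d,f}, so X∖{d,f} = {h,b,g,e,a}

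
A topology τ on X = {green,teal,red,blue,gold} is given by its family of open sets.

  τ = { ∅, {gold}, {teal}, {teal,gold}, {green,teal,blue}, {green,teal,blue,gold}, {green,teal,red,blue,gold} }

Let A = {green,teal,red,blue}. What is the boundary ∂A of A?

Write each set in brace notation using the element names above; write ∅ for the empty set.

opens ⊆ A: ∅, {teal}, {green,teal,blue}; union → int = {green,teal,blue}
complement {gold}; its interior {gold}; cl(A) = X∖{gold} = {green,teal,red,blue}
boundary = {green,teal,red,blue} ∖ {green,teal,blue} = {red}

{red}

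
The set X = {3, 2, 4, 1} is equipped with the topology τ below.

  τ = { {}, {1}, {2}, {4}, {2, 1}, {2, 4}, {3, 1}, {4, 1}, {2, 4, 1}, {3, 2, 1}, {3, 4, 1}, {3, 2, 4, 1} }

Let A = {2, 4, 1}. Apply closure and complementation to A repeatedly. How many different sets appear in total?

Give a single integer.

4

complement {3}; its interior {}; cl(A) = X∖{} = {3, 2, 4, 1}
With k = closure, c = complement:
  1. A     = {2, 4, 1}
  2. kA    = {3, 2, 4, 1}
  3. cA    = {3}
  4. ckA   = {}
k, c of each give nothing new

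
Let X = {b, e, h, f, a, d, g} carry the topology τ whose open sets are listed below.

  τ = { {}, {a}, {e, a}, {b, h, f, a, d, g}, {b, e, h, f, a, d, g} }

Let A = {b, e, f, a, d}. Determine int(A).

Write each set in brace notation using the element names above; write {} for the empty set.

{e, a}

interior: largest open inside A is {e, a} (from {}, {a}, {e, a})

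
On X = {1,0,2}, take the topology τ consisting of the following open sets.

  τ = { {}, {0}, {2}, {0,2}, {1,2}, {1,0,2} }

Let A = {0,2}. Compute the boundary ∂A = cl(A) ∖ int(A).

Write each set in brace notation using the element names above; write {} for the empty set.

opens ⊆ A: {}, {2}, {0}, {0,2}; union → int = {0,2}
complement {1}; its interior {}; cl(A) = X∖{} = {1,0,2}
boundary = {1,0,2} ∖ {0,2} = {1}

{1}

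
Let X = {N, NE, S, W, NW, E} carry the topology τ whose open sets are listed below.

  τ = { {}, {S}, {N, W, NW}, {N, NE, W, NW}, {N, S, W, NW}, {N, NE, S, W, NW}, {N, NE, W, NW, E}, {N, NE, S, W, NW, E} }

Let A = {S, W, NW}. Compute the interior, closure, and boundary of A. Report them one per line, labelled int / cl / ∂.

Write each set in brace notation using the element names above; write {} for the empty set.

int(A) = {S}
cl(A)  = {N, NE, S, W, NW, E}
∂A     = {N, NE, W, NW, E}

interior: largest open inside A is {S} (from {}, {S})
cl via duality: int({N, NE, E}) = {}, so X∖{} = {N, NE, S, W, NW, E}
cl∖int = {N, NE, W, NW, E}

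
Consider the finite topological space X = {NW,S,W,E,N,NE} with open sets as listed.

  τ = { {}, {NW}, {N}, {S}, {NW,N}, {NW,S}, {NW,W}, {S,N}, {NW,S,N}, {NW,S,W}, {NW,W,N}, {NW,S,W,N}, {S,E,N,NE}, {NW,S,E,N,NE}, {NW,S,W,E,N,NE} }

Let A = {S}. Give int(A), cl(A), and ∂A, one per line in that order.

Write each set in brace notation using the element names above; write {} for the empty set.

U open, U⊆A: {}, {S}. int(A) = ⋃ = {S}
X∖A={NW,W,E,N,NE}, int(X∖A)={NW,W,N}, hence cl(A)={S,E,NE}
∂A: remove int from cl → {E,NE}

int(A) = {S}
cl(A)  = {S,E,NE}
∂A     = {E,NE}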